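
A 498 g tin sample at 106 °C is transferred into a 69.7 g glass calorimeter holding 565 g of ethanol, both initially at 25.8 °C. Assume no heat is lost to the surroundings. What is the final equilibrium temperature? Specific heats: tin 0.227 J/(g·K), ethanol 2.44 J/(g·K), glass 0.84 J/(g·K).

T_f ≈ 31.6 °C

Net heat exchanged in the isolated system is zero:
498×0.227×(T − 106) + 565×2.44×(T − 25.8) + 69.7×0.84×(T − 25.8) = 0
1550.2 T = 49061
T = 49061 / 1550.2 = 31.6 °C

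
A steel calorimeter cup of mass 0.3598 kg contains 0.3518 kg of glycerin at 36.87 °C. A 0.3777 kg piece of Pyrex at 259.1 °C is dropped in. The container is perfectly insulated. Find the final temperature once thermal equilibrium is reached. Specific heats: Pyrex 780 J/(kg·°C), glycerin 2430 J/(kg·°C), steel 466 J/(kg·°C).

Setting the total heat transfer to zero:
0.3777*780*(T − 259.1) + 0.3518*2430*(T − 36.87) + 0.3598*466*(T − 36.87) = 0
294.61(T − 259.1) + 854.87(T − 36.87) + 167.67(T − 36.87) = 0
(294.61 + 854.87 + 167.67) T = 294.61*259.1 + 854.87*36.87 + 167.67*36.87
T = 114033 / 1317.1 = 86.6 °C

T_f ≈ 86.6 °C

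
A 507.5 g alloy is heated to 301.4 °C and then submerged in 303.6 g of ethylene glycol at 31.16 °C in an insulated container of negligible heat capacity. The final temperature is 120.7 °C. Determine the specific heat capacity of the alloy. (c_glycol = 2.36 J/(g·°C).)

m_s c (T_s − T_f) = m_glycol c_glycol (T_f − T_0):
507.5×c×(301.4 − 120.7) = 303.6×2.36×(120.7 − 31.16)
91705 c = 64155  ⇒  c ≈ 0.6996 J/(g·°C)

c ≈ 0.7 J/(g·°C)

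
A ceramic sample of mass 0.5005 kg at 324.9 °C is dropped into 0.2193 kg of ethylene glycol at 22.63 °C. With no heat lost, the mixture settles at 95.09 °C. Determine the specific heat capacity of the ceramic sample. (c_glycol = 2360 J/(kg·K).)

Taking heat into each body as positive, Σ m c ΔT = 0:
0.5005×c×(95.09 − 324.9) + 0.2193×2360×(95.09 − 22.63) = 0
-115.02 c = -37502
c = -37502/-115.02 ≈ 326 J/(kg·K)

c ≈ 326 J/(kg·K)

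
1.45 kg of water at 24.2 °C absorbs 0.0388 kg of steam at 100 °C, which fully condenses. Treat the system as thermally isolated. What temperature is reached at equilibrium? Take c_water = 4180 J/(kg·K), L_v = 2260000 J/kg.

T_f ≈ 40.3 °C

Energy balance with sensible and latent terms:
condense steam: −0.0388·2260000 = −87688; condensate cools 100→T: 0.0388·4180·(T − 100) = 162.18(T − 100); water warms: 1.45·4180·(T − 24.2) = 6061(T − 24.2)
6223.2 T = 87688 + 16218 + 146676 = 250583
T ≈ 40.27 °C — below 100 °C, confirming all the steam condensed.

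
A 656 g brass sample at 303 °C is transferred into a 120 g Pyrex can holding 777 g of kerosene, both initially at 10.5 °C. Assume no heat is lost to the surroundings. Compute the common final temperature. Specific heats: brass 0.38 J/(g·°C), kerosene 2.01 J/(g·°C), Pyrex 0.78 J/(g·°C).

T_f ≈ 48.8 °C

Conservation of energy gives ΣQ = 0:
656·0.38·(T − 303) + 777·2.01·(T − 10.5) + 120·0.78·(T − 10.5) = 0
(249.28 + 1561.8 + 93.6) T = 249.28·303 + 1561.8·10.5 + 93.6·10.5
T = 92913 / 1904.6 = 48.8 °C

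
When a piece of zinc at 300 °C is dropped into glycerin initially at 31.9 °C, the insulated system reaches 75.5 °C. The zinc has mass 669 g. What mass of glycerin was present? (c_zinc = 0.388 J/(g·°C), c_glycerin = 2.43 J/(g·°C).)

m ≈ 550 g

Conservation of energy gives ΣQ = 0:
669×0.388×(75.5 − 300) + m×2.43×(75.5 − 31.9) = 0
105.95 m = 58274
m = 58274/105.95 ≈ 550 g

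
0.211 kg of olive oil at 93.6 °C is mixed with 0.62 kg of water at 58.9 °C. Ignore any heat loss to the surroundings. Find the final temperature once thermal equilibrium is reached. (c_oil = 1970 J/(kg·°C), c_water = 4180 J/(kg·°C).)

T_f ≈ 63.7 °C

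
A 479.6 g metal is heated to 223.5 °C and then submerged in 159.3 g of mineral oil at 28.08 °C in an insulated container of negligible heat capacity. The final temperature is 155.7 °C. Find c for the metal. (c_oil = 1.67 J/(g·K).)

c ≈ 1.04 J/(g·K)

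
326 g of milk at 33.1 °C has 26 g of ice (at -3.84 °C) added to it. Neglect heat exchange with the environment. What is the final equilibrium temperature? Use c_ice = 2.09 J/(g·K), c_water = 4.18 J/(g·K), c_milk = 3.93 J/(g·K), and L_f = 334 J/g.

Taking heat into each body as positive, Σ m c ΔT = 0:
warm ice to 0 °C: 26·2.09·(0 − (-3.84)) = 208.67
  latent heat to melt: 26·334 = 8684
  warm the meltwater: 108.68 T
  milk cools: 326·3.93·(T − 33.1) = 1281.2(T − 33.1)
1389.9 T = 42407 − 8892.7 = 33514
T ≈ 24.11 °C — above 0 °C, consistent with complete melting.

T_f ≈ 24.1 °C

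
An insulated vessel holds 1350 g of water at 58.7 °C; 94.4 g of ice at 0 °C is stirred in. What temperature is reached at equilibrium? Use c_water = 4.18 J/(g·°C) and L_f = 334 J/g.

T_f ≈ 49.6 °C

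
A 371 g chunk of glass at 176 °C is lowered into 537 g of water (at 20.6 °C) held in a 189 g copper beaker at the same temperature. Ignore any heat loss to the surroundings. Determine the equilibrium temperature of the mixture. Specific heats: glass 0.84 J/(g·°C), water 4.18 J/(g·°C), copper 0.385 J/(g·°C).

Heat gained plus heat lost sum to zero:
371×0.84×(T − 176) + 537×4.18×(T − 20.6) + 189×0.385×(T − 20.6) = 0
2629.1 T = 102588
T = 102588/2629.1 ≈ 39.02 °C

T_f ≈ 39.0 °C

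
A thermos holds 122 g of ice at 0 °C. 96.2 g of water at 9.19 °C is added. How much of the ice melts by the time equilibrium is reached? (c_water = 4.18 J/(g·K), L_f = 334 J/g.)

Heat available from the water dropping to 0 °C: 96.2×4.18×9.19 = 3695.4 J.
To melt every bit of ice: 122×334 = 40748 J.
That's not enough to melt it all — equilibrium is at 0 °C with ice remaining.
m_melted×334 = 3695.4  ⇒  m_melted ≈ 11.06 g.

m_melted ≈ 11.1 g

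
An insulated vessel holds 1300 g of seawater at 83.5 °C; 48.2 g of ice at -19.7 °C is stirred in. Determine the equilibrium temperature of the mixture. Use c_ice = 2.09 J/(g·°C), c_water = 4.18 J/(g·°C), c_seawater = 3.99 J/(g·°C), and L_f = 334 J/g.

T_f ≈ 77.0 °C

Let T be the final temperature. ΣQ_i = 0:
warm ice to 0 °C: 48.2×2.09×(0 − (-19.7)) = 1984.5
  melt ice: 48.2×334 = 16099
  meltwater 0→T: 48.2×4.18×T = 201.48 T
  seawater: 5187(T − 83.5)
5388.5 T = 433114 − 18083 = 415031
T ≈ 77.02 °C — above 0 °C, consistent with complete melting.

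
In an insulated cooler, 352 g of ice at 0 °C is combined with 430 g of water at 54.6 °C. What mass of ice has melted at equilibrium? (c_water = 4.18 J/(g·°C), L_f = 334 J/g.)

Water can give up m c ΔT = 430×4.18×54.6 = 98138 J before reaching 0 °C.
To melt every bit of ice: 352×334 = 117568 J.
98138 J < 117568 J, so only part of the ice melts and the system sits at 0 °C.
m_melt = 98138 / L_f = 293.8 g.

m_melted ≈ 294 g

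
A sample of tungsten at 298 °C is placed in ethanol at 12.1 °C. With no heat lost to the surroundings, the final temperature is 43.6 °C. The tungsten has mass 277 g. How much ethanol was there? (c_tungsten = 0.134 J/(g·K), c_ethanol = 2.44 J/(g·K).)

m ≈ 123 g

Taking heat into each body as positive, Σ m c ΔT = 0:
277×0.134×(43.6 − 298) + m×2.44×(43.6 − 12.1) = 0
76.86 m = 9442.8
m = 9442.8/76.86 ≈ 122.9 g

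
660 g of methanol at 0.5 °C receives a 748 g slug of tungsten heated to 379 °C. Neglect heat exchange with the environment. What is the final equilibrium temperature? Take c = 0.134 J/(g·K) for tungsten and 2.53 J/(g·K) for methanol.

T_f ≈ 21.9 °C

Let T be the final temperature. ΣQ_i = 0:
748×0.134×(T − 379) + 660×2.53×(T − 0.5) = 0
100.23(T − 379) + 1669.8(T − 0.5) = 0
1770 T = 38823
T = 38823 / 1770 = 21.9 °C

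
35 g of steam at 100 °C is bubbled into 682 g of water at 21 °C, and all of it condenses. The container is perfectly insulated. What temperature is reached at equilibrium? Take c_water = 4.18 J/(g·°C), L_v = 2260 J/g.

Heat gained plus heat lost sum to zero:
latent heat released on condensation: 35×2260 = 79100
  condensed water 100 °C→T: 146.3(T − 100)
  water warms: 682×4.18×(T − 21) = 2850.8(T − 21)
2997.1 T = 79100 + 14630 + 59866 = 153596
T ≈ 51.25 °C, under the boiling point, so the assumption holds.

T_f ≈ 51.2 °C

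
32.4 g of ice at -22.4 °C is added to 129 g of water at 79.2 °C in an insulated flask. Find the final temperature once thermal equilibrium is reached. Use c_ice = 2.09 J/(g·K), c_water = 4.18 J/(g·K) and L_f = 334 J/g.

T_f ≈ 45.0 °C

Taking heat into each body as positive, Σ m c ΔT = 0:
warm ice to 0 °C: 32.4·2.09·(0 − (-22.4)) = 1516.8; melt ice: 32.4·334 = 10822; warm the meltwater: 135.43 T; water cools: 129·4.18·(T − 79.2) = 539.22(T − 79.2)
674.65 T = 42706 − 12338 = 30368
T ≈ 45.01 °C — above 0 °C, consistent with complete melting.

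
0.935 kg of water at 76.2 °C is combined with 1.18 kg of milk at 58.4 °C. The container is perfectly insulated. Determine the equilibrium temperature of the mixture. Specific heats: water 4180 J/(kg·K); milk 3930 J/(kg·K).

Taking heat into each body as positive, Σ m c ΔT = 0:
0.935·4180·(T − 76.2) + 1.18·3930·(T − 58.4) = 0
3908.3(T − 76.2) + 4637.4(T − 58.4) = 0
8545.7 T = 568637
T = 568637 / 8545.7 = 66.5 °C

T_f ≈ 66.5 °C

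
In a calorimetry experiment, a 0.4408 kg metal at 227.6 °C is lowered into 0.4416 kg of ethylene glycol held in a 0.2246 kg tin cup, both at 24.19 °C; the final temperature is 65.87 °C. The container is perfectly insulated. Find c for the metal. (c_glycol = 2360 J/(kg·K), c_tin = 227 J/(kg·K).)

c ≈ 639 J/(kg·K)

Taking heat into each body as positive, Σ m c ΔT = 0:
0.4408·c·(65.87 − 227.6) + 0.4416·2360·(65.87 − 24.19) + 0.2246·227·(65.87 − 24.19) = 0
-71.29 c = -45563
c = -45563/-71.29 ≈ 639.1 J/(kg·K)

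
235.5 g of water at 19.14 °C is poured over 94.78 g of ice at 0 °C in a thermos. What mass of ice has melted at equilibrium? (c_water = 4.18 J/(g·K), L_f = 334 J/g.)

m_melted ≈ 56.4 g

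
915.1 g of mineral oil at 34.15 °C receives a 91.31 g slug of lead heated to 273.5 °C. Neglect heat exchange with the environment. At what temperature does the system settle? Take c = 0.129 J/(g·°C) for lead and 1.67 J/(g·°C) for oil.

T_f ≈ 36.0 °C

T_f = Σ m_i c_i T_i / Σ m_i c_i:
T_f = (11.78*273.5 + 1528.2*34.15) / (11.78 + 1528.2)
    = 55410 / 1540 ≈ 35.98 °C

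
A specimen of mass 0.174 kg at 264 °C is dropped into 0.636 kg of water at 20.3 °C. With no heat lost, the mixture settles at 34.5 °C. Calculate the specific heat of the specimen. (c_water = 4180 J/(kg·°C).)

c ≈ 945 J/(kg·°C)

Heat lost by the specimen = heat gained by the water:
0.174·c·(264 − 34.5) = 0.636·4180·(34.5 − 20.3)
39.93 c = 37750  ⇒  c ≈ 945.3 J/(kg·°C)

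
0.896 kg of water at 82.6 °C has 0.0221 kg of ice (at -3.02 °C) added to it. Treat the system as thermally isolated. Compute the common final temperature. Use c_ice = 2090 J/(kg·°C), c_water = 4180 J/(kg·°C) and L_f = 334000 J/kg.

T_f ≈ 78.7 °C

Taking heat into each body as positive, Σ m c ΔT = 0:
warm ice to 0 °C: 0.0221·2090·(0 − (-3.02)) = 139.49; melt ice: 0.0221·334000 = 7381.4; warm the meltwater: 92.38 T; water: 3745.3(T − 82.6)
3837.7 T = 309360 − 7520.9 = 301839
T ≈ 78.65 °C (positive, so assuming full melt was valid).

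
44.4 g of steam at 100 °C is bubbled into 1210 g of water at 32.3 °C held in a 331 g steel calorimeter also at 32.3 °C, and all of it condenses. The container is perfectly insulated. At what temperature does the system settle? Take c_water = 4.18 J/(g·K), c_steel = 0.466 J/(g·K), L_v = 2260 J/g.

Heat gained plus heat lost sum to zero:
condense steam: −44.4·2260 = −100344; condensate cools 100→T: 44.4·4.18·(T − 100) = 185.59(T − 100); water warms: 1210·4.18·(T − 32.3) = 5057.8(T − 32.3); cup: 154.25(T − 32.3)
5397.6 T = 100344 + 18559 + 168349 = 287252
T ≈ 53.22 °C, under the boiling point, so the assumption holds.

T_f ≈ 53.2 °C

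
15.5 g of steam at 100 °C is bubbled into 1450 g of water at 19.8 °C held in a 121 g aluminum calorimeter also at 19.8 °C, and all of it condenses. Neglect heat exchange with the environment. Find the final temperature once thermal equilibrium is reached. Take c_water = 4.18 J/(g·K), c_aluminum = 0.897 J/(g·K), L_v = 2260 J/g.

Energy balance with sensible and latent terms:
steam→water at 100 °C releases m L_v = 15.5·2260 = 35030
  condensate cools 100→T: 15.5·4.18·(T − 100) = 64.79(T − 100)
  original water: 6061(T − 19.8)
  cup: 108.54(T − 19.8)
6234.3 T = 35030 + 6479 + 122157 = 163666
T ≈ 26.25 °C (< 100 °C, so full condensation is consistent).

T_f ≈ 26.3 °C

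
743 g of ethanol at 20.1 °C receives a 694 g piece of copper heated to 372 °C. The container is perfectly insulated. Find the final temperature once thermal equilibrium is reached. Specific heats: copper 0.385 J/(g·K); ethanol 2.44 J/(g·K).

T_f ≈ 65.3 °C

Energy conservation, ΣQ = 0:
694·0.385·(T − 372) + 743·2.44·(T − 20.1) = 0
267.19(T − 372) + 1812.9(T − 20.1) = 0
2080.1 T = 135834
T = 135834 / 2080.1 = 65.3 °C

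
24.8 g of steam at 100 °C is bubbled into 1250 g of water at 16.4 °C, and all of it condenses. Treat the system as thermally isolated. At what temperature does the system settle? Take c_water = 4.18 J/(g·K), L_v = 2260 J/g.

Net heat exchanged in the isolated system is zero:
steam→water at 100 °C releases m L_v = 24.8·2260 = 56048; condensate cools 100→T: 24.8·4.18·(T − 100) = 103.66(T − 100); water warms: 1250·4.18·(T − 16.4) = 5225(T − 16.4)
5328.7 T = 56048 + 10366 + 85690 = 152104
T ≈ 28.54 °C, under the boiling point, so the assumption holds.

T_f ≈ 28.5 °C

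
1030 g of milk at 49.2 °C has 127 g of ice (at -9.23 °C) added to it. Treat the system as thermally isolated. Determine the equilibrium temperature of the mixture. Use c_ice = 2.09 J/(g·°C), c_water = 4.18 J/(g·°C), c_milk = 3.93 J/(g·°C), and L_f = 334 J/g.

T_f ≈ 33.7 °C

Net heat exchanged in the isolated system is zero:
warm ice to 0 °C: 127·2.09·(0 − (-9.23)) = 2449.9; latent heat to melt: 127·334 = 42418; meltwater 0→T: 127·4.18·T = 530.86 T; milk cools: 1030·3.93·(T − 49.2) = 4047.9(T − 49.2)
4578.8 T = 199157 − 44868 = 154289
T ≈ 33.70 °C — above 0 °C, consistent with complete melting.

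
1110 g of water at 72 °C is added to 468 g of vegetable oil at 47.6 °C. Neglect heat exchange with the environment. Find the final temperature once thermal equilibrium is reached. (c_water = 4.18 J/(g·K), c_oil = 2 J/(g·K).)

Taking heat into each body as positive, Σ m c ΔT = 0:
1110*4.18*(T − 72) + 468*2*(T − 47.6) = 0
4639.8(T − 72) + 936(T − 47.6) = 0
5575.8 T = 378619
T = 378619 / 5575.8 = 67.9 °C

T_f ≈ 67.9 °C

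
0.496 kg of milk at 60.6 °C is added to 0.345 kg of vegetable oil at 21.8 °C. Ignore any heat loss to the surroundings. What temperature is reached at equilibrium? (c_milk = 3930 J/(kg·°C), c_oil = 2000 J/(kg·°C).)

T_f ≈ 50.5 °C

With ΣQ=0 the equilibrium temperature is the m·c-weighted mean:
T_f = (1949.3*60.6 + 690*21.8) / (1949.3 + 690)
    = 133168 / 2639.3 ≈ 50.46 °C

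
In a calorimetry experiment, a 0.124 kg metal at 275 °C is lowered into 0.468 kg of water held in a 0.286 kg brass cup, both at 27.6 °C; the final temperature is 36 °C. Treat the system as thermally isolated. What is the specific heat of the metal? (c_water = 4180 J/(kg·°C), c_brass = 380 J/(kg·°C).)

c ≈ 585 J/(kg·°C)

Taking heat into each body as positive, Σ m c ΔT = 0:
0.124×c×(36 − 275) + 0.468×4180×(36 − 27.6) + 0.286×380×(36 − 27.6) = 0
-29.64 c = -17345
c = -17345/-29.64 ≈ 585.3 J/(kg·°C)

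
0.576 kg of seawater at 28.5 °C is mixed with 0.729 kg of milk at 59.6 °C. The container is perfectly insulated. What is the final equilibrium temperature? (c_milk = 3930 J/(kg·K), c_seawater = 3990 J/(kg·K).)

T_f ≈ 45.8 °C

Set heat shed by the hot body equal to heat absorbed by the cold body:
0.729*3930*(59.6 − T) = 0.576*3990*(T − 28.5)
2865(59.6 − T) = 2298.2(T − 28.5)
5163.2 T = 236252  ⇒  T ≈ 45.76 °C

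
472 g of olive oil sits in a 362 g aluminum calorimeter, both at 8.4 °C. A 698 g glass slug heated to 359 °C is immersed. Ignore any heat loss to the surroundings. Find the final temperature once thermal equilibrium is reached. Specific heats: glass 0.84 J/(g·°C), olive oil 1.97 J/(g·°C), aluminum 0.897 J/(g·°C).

T_f ≈ 120.1 °C

Heat gained plus heat lost sum to zero:
698×0.84×(T − 359) + 472×1.97×(T − 8.4) + 362×0.897×(T − 8.4) = 0
586.32(T − 359) + 929.84(T − 8.4) + 324.71(T − 8.4) = 0
1840.9 T = 221027
T = 221027 / 1840.9 = 120 °C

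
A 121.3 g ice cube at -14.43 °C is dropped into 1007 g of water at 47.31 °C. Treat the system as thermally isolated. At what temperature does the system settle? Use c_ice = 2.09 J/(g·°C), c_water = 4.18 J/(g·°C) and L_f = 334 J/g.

T_f ≈ 32.9 °C

Sum of m c ΔT and latent-heat terms is zero:
warm ice to 0 °C: 121.3×2.09×(0 − (-14.43)) = 3658.3; melt ice: 121.3×334 = 40514; warm the meltwater: 507.03 T; water cools: 1007×4.18×(T − 47.31) = 4209.3(T − 47.31)
4716.3 T = 199140 − 44172 = 154968
T ≈ 32.86 °C. Since T > 0 °C, the all-ice-melts assumption holds.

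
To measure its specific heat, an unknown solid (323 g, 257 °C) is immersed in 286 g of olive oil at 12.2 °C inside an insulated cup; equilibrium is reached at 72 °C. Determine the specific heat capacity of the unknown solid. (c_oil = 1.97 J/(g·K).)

Heat lost by the unknown solid = heat gained by the oil:
323×c×(257 − 72) = 286×1.97×(72 − 12.2)
59755 c = 33693  ⇒  c ≈ 0.5638 J/(g·K)

c ≈ 0.564 J/(g·K)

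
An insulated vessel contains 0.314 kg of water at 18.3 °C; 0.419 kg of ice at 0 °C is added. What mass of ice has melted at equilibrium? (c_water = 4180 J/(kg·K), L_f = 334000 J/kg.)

m_melted ≈ 0.0719 kg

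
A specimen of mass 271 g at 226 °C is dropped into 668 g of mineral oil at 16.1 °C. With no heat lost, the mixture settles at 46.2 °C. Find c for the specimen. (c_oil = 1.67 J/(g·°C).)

Heat lost by the specimen = heat gained by the oil:
271·c·(226 − 46.2) = 668·1.67·(46.2 − 16.1)
48726 c = 33578  ⇒  c ≈ 0.6891 J/(g·°C)

c ≈ 0.689 J/(g·°C)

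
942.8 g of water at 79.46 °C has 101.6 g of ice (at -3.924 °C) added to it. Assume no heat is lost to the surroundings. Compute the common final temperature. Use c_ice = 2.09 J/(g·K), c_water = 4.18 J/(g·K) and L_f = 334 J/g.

T_f ≈ 63.8 °C

Setting the total heat transfer to zero:
warm ice to 0 °C: 101.6·2.09·(0 − (-3.924)) = 833.24; melt ice: 101.6·334 = 33934; meltwater 0→T: 101.6·4.18·T = 424.69 T; water cools: 942.8·4.18·(T − 79.46) = 3940.9(T − 79.46)
4365.6 T = 313144 − 34768 = 278377
T ≈ 63.77 °C. Since T > 0 °C, the all-ice-melts assumption holds.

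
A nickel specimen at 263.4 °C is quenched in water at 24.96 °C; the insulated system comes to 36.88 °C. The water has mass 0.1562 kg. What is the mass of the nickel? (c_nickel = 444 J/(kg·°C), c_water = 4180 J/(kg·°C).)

m ≈ 0.0774 kg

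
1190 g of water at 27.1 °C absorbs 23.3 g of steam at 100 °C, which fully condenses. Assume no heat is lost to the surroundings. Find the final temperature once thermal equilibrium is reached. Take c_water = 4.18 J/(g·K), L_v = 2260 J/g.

Conservation of energy gives ΣQ = 0:
latent heat released on condensation: 23.3×2260 = 52658; condensate cools 100→T: 23.3×4.18×(T − 100) = 97.39(T − 100); original water: 4974.2(T − 27.1)
5071.6 T = 52658 + 9739.4 + 134801 = 197198
T ≈ 38.88 °C — below 100 °C, confirming all the steam condensed.

T_f ≈ 38.9 °C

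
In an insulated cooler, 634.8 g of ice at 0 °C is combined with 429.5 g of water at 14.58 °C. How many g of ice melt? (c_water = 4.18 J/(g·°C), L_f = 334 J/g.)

Cooling the water to 0 °C releases 429.5·4.18·14.58 = 26176 J.
Fully melting the ice requires m_ice L_f = 634.8·334 = 212023 J.
That's not enough to melt it all — equilibrium is at 0 °C with ice remaining.
Mass melted = 26176/334 ≈ 78.37 g.

m_melted ≈ 78.4 g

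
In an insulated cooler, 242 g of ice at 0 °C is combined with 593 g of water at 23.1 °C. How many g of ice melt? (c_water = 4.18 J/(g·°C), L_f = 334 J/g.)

Cooling the water to 0 °C releases 593×4.18×23.1 = 57259 J.
Fully melting the ice requires m_ice L_f = 242×334 = 80828 J.
Since 57259 < 80828 J, not all the ice melts; equilibrium is at 0 °C.
m_melted×334 = 57259  ⇒  m_melted ≈ 171.4 g.

m_melted ≈ 171 g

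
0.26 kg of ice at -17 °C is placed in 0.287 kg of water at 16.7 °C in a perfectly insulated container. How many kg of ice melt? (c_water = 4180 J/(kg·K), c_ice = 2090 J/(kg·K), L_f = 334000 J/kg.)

Heat available from the water dropping to 0 °C: 0.287·4180·16.7 = 20034 J.
Warming the ice to 0 °C takes 0.26·2090·17 = 9237.8 J, leaving 10797 J for melting.
Melting all 0.26 kg of ice would need 0.26·334000 = 86840 J.
Since 10797 < 86840 J, not all the ice melts; equilibrium is at 0 °C.
Mass melted = 10797/334000 ≈ 0.03232 kg.

m_melted ≈ 0.0323 kg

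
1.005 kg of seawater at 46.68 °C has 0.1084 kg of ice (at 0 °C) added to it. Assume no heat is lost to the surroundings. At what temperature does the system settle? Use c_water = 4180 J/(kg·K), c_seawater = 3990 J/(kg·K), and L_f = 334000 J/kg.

T_f ≈ 33.8 °C

Let T be the final temperature. ΣQ_i = 0:
latent heat to melt: 0.1084×334000 = 36206; warm the meltwater: 453.11 T; seawater cools: 1.005×3990×(T − 46.68) = 4009.9(T − 46.68)
4463.1 T = 187184 − 36206 = 150979
T ≈ 33.83 °C — above 0 °C, consistent with complete melting.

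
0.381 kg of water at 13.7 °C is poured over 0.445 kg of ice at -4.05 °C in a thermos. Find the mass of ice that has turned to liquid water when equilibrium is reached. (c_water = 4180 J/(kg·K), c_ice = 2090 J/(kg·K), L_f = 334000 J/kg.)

Water can give up m c ΔT = 0.381×4180×13.7 = 21818 J before reaching 0 °C.
Warming the ice to 0 °C takes 0.445×2090×4.05 = 3766.7 J, leaving 18052 J for melting.
Fully melting the ice requires m_ice L_f = 0.445×334000 = 148630 J.
Since 18052 < 148630 J, not all the ice melts; equilibrium is at 0 °C.
m_melt = 18052 / L_f = 0.05405 kg.

m_melted ≈ 0.054 kg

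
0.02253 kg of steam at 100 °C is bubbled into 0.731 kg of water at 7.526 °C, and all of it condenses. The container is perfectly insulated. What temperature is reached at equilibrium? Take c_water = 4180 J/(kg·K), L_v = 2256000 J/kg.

Taking heat into each body as positive, Σ m c ΔT = 0:
steam→water at 100 °C releases m L_v = 0.02253·2256000 = 50828
  condensate cools 100→T: 0.02253·4180·(T − 100) = 94.18(T − 100)
  original water: 3055.6(T − 7.526)
3149.8 T = 50828 + 9417.5 + 22996 = 83242
T ≈ 26.43 °C, under the boiling point, so the assumption holds.

T_f ≈ 26.4 °C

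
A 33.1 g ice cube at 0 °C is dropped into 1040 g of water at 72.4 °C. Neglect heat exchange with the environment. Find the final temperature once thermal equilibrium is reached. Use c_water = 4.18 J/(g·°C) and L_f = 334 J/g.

Energy balance with sensible and latent terms:
fusion: m_ice L_f = 33.1×334 = 11055; meltwater 0→T: 33.1×4.18×T = 138.36 T; water: 4347.2(T − 72.4)
4485.6 T = 314737 − 11055 = 303682
T ≈ 67.70 °C — above 0 °C, consistent with complete melting.

T_f ≈ 67.7 °C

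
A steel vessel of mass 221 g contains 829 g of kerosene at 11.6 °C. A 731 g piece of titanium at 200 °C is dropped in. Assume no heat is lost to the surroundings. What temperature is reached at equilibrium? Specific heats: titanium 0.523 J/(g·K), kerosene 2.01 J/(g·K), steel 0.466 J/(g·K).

Heat gained plus heat lost sum to zero:
731×0.523×(T − 200) + 829×2.01×(T − 11.6) + 221×0.466×(T − 11.6) = 0
(382.31 + 1666.3 + 102.99) T = 382.31×200 + 1666.3×11.6 + 102.99×11.6
T ≈ 45.08 °C

T_f ≈ 45.1 °C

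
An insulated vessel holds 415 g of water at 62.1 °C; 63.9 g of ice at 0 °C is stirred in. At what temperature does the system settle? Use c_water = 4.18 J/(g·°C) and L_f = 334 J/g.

Heat gained plus heat lost sum to zero:
latent heat to melt: 63.9×334 = 21343; warm the meltwater: 267.1 T; water cools: 415×4.18×(T − 62.1) = 1734.7(T − 62.1)
2001.8 T = 107725 − 21343 = 86382
T ≈ 43.15 °C — above 0 °C, consistent with complete melting.

T_f ≈ 43.2 °C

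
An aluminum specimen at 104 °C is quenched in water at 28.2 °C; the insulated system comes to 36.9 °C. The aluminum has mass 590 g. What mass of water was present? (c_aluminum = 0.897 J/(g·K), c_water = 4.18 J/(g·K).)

m ≈ 976 g

|Q_aluminum| = |Q_water|:
590·0.897·(104 − 36.9) = m·4.18·(36.9 − 28.2)
36.37 m = 35511  ⇒  m ≈ 976.5 g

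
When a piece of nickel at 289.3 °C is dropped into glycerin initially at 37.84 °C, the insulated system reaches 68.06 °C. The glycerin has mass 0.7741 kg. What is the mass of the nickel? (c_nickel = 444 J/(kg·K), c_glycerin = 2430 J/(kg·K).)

Conservation of energy gives ΣQ = 0:
m×444×(68.06 − 289.3) + 0.7741×2430×(68.06 − 37.84) = 0
-98231 m = -56846
m = -56846/-98231 ≈ 0.5787 kg

m ≈ 0.579 kg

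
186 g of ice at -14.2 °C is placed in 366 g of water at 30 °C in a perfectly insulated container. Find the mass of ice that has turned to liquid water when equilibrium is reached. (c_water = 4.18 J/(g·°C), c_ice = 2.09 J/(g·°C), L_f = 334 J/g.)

m_melted ≈ 121 g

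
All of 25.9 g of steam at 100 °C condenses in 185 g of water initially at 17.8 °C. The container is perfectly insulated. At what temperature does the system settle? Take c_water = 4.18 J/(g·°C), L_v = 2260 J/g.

T_f ≈ 94.3 °C

Taking heat into each body as positive, Σ m c ΔT = 0:
latent heat released on condensation: 25.9×2260 = 58534
  condensate cools 100→T: 25.9×4.18×(T − 100) = 108.26(T − 100)
  original water: 773.3(T − 17.8)
881.56 T = 58534 + 10826 + 13765 = 83125
T ≈ 94.29 °C — below 100 °C, confirming all the steam condensed.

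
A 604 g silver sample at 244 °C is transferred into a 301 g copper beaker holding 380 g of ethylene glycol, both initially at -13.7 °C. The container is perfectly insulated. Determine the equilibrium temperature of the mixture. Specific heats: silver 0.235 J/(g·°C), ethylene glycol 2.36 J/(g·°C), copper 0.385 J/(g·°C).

T_f = Σ m_i c_i T_i / Σ m_i c_i:
T_f = (141.94*244 + 896.8*(-13.7) + 115.89*(-13.7)) / (141.94 + 896.8 + 115.89)
    = 20760 / 1154.6 ≈ 17.98 °C

T_f ≈ 18.0 °C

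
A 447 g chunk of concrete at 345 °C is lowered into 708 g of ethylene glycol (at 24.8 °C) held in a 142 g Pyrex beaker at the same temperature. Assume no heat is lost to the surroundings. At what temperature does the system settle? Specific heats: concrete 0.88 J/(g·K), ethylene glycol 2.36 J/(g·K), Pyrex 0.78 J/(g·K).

T_f ≈ 82.7 °C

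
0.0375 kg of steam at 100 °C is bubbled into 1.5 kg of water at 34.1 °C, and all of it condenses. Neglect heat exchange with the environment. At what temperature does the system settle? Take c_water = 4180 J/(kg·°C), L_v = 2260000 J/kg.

Taking heat into each body as positive, Σ m c ΔT = 0:
condense steam: −0.0375·2260000 = −84750; condensed water 100 °C→T: 156.75(T − 100); water warms: 1.5·4180·(T − 34.1) = 6270(T − 34.1)
6426.8 T = 84750 + 15675 + 213807 = 314232
T ≈ 48.89 °C (< 100 °C, so full condensation is consistent).

T_f ≈ 48.9 °C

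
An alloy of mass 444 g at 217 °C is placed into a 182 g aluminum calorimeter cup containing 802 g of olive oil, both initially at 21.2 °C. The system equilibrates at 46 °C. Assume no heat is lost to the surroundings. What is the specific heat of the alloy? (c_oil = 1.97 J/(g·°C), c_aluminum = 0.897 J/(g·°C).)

c ≈ 0.569 J/(g·°C)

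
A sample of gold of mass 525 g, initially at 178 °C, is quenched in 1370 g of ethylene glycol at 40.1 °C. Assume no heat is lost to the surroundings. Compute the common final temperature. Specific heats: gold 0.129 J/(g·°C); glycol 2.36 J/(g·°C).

T_f = Σ m_i c_i T_i / Σ m_i c_i:
T_f = (67.73·178 + 3233.2·40.1) / (67.73 + 3233.2)
    = 141706 / 3300.9 ≈ 42.93 °C

T_f ≈ 42.9 °C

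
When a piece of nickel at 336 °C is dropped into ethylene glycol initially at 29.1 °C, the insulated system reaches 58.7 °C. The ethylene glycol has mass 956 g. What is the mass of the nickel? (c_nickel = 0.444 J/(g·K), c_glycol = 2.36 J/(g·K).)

Let T be the final temperature. ΣQ_i = 0:
m×0.444×(58.7 − 336) + 956×2.36×(58.7 − 29.1) = 0
-123.12 m = -66782
m = -66782/-123.12 ≈ 542.4 g

m ≈ 542 g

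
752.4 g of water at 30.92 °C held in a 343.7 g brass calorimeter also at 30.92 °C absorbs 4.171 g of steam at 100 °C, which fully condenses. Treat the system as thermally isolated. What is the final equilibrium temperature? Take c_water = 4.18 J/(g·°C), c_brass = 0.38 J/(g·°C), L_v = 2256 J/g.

T_f ≈ 34.1 °C

Let T be the final temperature. ΣQ_i = 0:
condense steam: −4.171·2256 = −9409.8
  condensed water 100 °C→T: 17.43(T − 100)
  water warms: 752.4·4.18·(T − 30.92) = 3145(T − 30.92)
  cup: 130.61(T − 30.92)
3293.1 T = 9409.8 + 1743.5 + 101283 = 112436
T ≈ 34.14 °C, under the boiling point, so the assumption holds.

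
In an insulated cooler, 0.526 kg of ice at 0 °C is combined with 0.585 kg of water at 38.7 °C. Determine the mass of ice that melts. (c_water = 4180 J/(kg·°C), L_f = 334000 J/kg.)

Water can give up m c ΔT = 0.585×4180×38.7 = 94633 J before reaching 0 °C.
Fully melting the ice requires m_ice L_f = 0.526×334000 = 175684 J.
94633 J < 175684 J, so only part of the ice melts and the system sits at 0 °C.
m_melt = 94633 / L_f = 0.2833 kg.

m_melted ≈ 0.283 kg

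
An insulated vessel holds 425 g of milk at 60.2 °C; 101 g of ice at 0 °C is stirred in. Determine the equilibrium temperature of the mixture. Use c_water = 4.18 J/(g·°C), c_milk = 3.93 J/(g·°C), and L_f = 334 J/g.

Net heat exchanged in the isolated system is zero:
melt ice: 101×334 = 33734
  warm the meltwater: 422.18 T
  milk: 1670.2(T − 60.2)
2092.4 T = 100549 − 33734 = 66815
T ≈ 31.93 °C — above 0 °C, consistent with complete melting.

T_f ≈ 31.9 °C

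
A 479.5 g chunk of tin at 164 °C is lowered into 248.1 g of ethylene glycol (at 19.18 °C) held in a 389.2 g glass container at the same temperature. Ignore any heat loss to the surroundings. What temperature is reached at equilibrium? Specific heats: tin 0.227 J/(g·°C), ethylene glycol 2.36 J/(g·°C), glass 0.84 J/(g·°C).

T_f ≈ 34.6 °C

Energy conservation, ΣQ = 0:
479.5·0.227·(T − 164) + 248.1·2.36·(T − 19.18) + 389.2·0.84·(T − 19.18) = 0
1021.3 T = 35352
T = 35352/1021.3 ≈ 34.61 °C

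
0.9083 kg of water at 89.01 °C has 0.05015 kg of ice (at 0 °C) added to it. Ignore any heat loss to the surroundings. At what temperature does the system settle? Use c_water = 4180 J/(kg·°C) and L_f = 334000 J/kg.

T_f ≈ 80.2 °C

Energy conservation, ΣQ = 0:
latent heat to melt: 0.05015×334000 = 16750
  warm the meltwater: 209.63 T
  water: 3796.7(T − 89.01)
4006.3 T = 337944 − 16750 = 321194
T ≈ 80.17 °C — above 0 °C, consistent with complete melting.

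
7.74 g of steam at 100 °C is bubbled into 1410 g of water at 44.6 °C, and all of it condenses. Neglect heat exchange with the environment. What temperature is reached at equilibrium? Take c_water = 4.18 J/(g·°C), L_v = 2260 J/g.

Setting the total heat transfer to zero:
latent heat released on condensation: 7.74·2260 = 17492
  condensate cools 100→T: 7.74·4.18·(T − 100) = 32.35(T − 100)
  original water: 5893.8(T − 44.6)
5926.2 T = 17492 + 3235.3 + 262863 = 283591
T ≈ 47.85 °C — below 100 °C, confirming all the steam condensed.

T_f ≈ 47.9 °C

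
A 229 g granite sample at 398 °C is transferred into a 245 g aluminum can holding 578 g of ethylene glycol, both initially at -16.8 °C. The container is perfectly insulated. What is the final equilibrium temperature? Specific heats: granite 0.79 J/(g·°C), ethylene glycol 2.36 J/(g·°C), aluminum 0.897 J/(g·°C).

T_f ≈ 25.7 °C

Net heat exchanged in the isolated system is zero:
229·0.79·(T − 398) + 578·2.36·(T − (-16.8)) + 245·0.897·(T − (-16.8)) = 0
180.91(T − 398) + 1364.1(T − (-16.8)) + 219.77(T − (-16.8)) = 0
1764.8 T = 45394
T = 45394 / 1764.8 = 25.7 °C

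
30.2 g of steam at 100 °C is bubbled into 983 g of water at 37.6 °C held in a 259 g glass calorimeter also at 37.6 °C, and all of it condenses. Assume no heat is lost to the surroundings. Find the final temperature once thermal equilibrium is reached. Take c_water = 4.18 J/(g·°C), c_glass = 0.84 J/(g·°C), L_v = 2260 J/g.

Net heat exchanged in the isolated system is zero:
steam→water at 100 °C releases m L_v = 30.2·2260 = 68252; condensed water 100 °C→T: 126.24(T − 100); original water: 4108.9(T − 37.6); glass cup: 259·0.84·(T − 37.6) = 217.56(T − 37.6)
4452.7 T = 68252 + 12624 + 162676 = 243552
T ≈ 54.70 °C, under the boiling point, so the assumption holds.

T_f ≈ 54.7 °C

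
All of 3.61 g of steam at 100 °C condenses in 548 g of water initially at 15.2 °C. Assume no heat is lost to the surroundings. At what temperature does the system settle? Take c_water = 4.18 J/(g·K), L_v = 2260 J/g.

T_f ≈ 19.3 °C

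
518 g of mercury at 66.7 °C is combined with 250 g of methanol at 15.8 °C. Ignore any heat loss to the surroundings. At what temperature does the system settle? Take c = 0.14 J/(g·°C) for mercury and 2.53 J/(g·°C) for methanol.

T_f ≈ 21.0 °C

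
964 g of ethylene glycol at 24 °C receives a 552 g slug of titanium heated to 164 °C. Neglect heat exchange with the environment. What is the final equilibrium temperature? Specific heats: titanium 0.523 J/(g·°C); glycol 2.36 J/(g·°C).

T_f is the heat-capacity-weighted average of the initial temperatures:
T_f = (288.7*164 + 2275*24) / (288.7 + 2275)
    = 101947 / 2563.7 ≈ 39.77 °C

T_f ≈ 39.8 °C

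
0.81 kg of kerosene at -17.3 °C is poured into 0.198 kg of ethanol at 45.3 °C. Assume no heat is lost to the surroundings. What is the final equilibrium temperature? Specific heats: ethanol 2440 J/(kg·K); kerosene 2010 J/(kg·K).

T_f ≈ -3.0 °C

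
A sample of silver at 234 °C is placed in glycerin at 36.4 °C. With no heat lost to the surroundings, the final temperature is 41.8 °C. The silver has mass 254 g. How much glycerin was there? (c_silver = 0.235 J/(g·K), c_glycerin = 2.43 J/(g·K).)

Net heat exchanged in the isolated system is zero:
254·0.235·(41.8 − 234) + m·2.43·(41.8 − 36.4) = 0
13.12 m = 11472
m = 11472/13.12 ≈ 874.3 g

m ≈ 874 g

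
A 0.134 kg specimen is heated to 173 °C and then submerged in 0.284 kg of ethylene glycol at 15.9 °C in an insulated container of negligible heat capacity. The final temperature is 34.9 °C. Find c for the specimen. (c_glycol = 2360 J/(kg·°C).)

Heat lost by the specimen = heat gained by the glycol:
0.134·c·(173 − 34.9) = 0.284·2360·(34.9 − 15.9)
18.51 c = 12735  ⇒  c ≈ 688.2 J/(kg·°C)

c ≈ 688 J/(kg·°C)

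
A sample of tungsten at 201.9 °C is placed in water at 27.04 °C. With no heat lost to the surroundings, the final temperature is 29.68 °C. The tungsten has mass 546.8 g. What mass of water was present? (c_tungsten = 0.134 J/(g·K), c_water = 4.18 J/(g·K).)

|Q_tungsten| = |Q_water|:
546.8·0.134·(201.9 − 29.68) = m·4.18·(29.68 − 27.04)
11.04 m = 12619  ⇒  m ≈ 1144 g

m ≈ 1140 g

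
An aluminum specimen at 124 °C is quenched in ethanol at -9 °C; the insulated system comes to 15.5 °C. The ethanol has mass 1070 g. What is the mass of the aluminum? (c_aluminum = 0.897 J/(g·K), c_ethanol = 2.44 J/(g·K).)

m ≈ 657 g

Let T be the final temperature. ΣQ_i = 0:
m·0.897·(15.5 − 124) + 1070·2.44·(15.5 − (-9)) = 0
-97.32 m = -63965
m = -63965/-97.32 ≈ 657.2 g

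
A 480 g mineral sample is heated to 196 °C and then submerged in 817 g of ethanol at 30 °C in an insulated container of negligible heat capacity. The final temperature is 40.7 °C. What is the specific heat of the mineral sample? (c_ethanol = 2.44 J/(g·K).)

c ≈ 0.286 J/(g·K)

m_s c (T_s − T_f) = m_ethanol c_ethanol (T_f − T_0):
480×c×(196 − 40.7) = 817×2.44×(40.7 − 30)
74544 c = 21330  ⇒  c ≈ 0.2861 J/(g·K)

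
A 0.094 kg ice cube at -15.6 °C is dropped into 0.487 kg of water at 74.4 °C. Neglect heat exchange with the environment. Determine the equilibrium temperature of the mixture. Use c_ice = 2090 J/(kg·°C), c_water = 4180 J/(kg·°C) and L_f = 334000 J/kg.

Let T be the final temperature. ΣQ_i = 0:
warm ice to 0 °C: 0.094×2090×(0 − (-15.6)) = 3064.8; latent heat to melt: 0.094×334000 = 31396; meltwater 0→T: 0.094×4180×T = 392.92 T; water cools: 0.487×4180×(T − 74.4) = 2035.7(T − 74.4)
2428.6 T = 151453 − 34461 = 116992
T ≈ 48.17 °C — above 0 °C, consistent with complete melting.

T_f ≈ 48.2 °C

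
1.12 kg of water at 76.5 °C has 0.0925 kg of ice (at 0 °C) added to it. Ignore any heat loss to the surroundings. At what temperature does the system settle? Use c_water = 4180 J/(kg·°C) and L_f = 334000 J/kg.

T_f ≈ 64.6 °C

Taking heat into each body as positive, Σ m c ΔT = 0:
melt ice: 0.0925·334000 = 30895
  meltwater 0→T: 0.0925·4180·T = 386.65 T
  water cools: 1.12·4180·(T − 76.5) = 4681.6(T − 76.5)
5068.2 T = 358142 − 30895 = 327247
T ≈ 64.57 °C (positive, so assuming full melt was valid).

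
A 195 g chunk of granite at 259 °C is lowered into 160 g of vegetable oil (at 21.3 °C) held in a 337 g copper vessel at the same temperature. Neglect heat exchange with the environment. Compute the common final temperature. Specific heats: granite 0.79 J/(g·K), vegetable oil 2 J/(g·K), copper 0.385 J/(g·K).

T_f ≈ 81.9 °C

Conservation of energy gives ΣQ = 0:
195×0.79×(T − 259) + 160×2×(T − 21.3) + 337×0.385×(T − 21.3) = 0
154.05(T − 259) + 320(T − 21.3) + 129.75(T − 21.3) = 0
(154.05 + 320 + 129.75) T = 154.05×259 + 320×21.3 + 129.75×21.3
T = 49479 / 603.8 = 81.9 °C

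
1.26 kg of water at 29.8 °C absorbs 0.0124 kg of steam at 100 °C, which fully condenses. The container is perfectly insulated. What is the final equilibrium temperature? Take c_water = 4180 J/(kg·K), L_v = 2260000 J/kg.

T_f ≈ 35.8 °C

Energy conservation, ΣQ = 0:
latent heat released on condensation: 0.0124×2260000 = 28024
  condensate cools 100→T: 0.0124×4180×(T − 100) = 51.83(T − 100)
  water warms: 1.26×4180×(T − 29.8) = 5266.8(T − 29.8)
5318.6 T = 28024 + 5183.2 + 156951 = 190158
T ≈ 35.75 °C — below 100 °C, confirming all the steam condensed.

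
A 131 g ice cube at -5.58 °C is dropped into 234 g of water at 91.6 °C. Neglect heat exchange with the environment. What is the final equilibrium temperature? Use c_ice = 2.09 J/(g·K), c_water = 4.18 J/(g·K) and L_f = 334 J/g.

T_f ≈ 29.0 °C

Taking heat into each body as positive, Σ m c ΔT = 0:
ice -5.58→0 °C: 131·2.09·5.58 = 1527.7; melt ice: 131·334 = 43754; meltwater 0→T: 131·4.18·T = 547.58 T; water: 978.12(T − 91.6)
1525.7 T = 89596 − 45282 = 44314
T ≈ 29.05 °C — above 0 °C, consistent with complete melting.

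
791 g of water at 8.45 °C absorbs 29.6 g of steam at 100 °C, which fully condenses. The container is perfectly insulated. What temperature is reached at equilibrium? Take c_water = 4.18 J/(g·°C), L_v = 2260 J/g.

T_f ≈ 31.3 °C

Energy balance with sensible and latent terms:
steam→water at 100 °C releases m L_v = 29.6×2260 = 66896; condensate cools 100→T: 29.6×4.18×(T − 100) = 123.73(T − 100); water warms: 791×4.18×(T − 8.45) = 3306.4(T − 8.45)
3430.1 T = 66896 + 12373 + 27939 = 107208
T ≈ 31.25 °C — below 100 °C, confirming all the steam condensed.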